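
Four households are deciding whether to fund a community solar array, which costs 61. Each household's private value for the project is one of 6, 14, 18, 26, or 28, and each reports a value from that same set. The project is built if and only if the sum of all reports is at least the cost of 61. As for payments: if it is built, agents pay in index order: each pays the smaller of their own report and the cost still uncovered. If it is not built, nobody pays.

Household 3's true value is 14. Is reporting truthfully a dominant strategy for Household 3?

No

Consider the case where Household 1 reports 6, Household 2 reports 26 and Household 4 reports 26.
Truthful report 14: project built, pays 14, utility 14 - 14 = 0.
Report 6 instead: project built, pays 6, utility 14 - 6 = 8.
Since 8 > 0, reporting 6 is strictly better here, so truthful reporting is not dominant.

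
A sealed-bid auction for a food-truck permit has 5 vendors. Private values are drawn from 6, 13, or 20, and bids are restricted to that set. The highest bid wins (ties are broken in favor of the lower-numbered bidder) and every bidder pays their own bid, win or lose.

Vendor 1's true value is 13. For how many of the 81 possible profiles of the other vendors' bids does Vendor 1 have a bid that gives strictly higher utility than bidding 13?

66

Others bid (6, 6, 6, 6): truth gives 0; bid 6 gives 7 > 0. Violating.
Others bid (6, 6, 6, 20): truth gives -13; bid 6 gives -6 > -13. Violating.
Others bid (6, 6, 13, 20): truth gives -13; bid 6 gives -6 > -13. Violating.
Others bid (6, 6, 20, 6): truth gives -13; bid 6 gives -6 > -13. Violating.
Others bid (6, 6, 6, 13): truth gives 0; no alternative beats it.
Others bid (6, 6, 13, 6): truth gives 0; no alternative beats it.
(Checking all 81 profiles: 66 have a profitable deviation, 15 do not.)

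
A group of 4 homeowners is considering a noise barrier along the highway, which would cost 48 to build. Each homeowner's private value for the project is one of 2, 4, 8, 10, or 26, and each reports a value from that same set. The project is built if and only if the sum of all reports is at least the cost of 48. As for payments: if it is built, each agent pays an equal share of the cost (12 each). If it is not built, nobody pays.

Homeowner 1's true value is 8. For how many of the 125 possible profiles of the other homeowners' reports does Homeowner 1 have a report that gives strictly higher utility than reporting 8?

Others report (4, 10, 26): truth gives -4; report 2 gives 0 > -4. Violating.
Others report (4, 26, 10): truth gives -4; report 2 gives 0 > -4. Violating.
Others report (8, 8, 26): truth gives -4; report 2 gives 0 > -4. Violating.
Others report (8, 10, 26): truth gives -4; report 2 gives 0 > -4. Violating.
Others report (2, 2, 2): truth gives 0; no alternative beats it.
Others report (2, 2, 4): truth gives 0; no alternative beats it.
(Checking all 125 profiles: 15 have a profitable deviation, 110 do not.)

15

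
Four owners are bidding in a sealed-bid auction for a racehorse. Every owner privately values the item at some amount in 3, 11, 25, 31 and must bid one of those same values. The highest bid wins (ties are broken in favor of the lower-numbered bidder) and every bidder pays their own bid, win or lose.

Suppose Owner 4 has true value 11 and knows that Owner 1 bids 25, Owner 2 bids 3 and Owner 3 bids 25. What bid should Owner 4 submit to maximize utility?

3

Bid 3: loses but pays 3, utility -3.
Bid 11: loses but pays 11, utility -11.
Bid 25: loses but pays 25, utility -25.
Bid 31: wins, pays 31, utility 11 - 31 = -20.
The best choice is 3 with utility -3.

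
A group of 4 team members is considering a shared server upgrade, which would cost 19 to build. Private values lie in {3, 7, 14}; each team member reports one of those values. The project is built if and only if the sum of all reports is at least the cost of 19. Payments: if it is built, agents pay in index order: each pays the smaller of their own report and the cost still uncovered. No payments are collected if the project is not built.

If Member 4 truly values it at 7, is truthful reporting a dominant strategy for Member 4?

Yes

Check each profile of the others' reports and compare truth against every alternative report.
Others report (3, 3, 14): truth gives 7, best alternative gives 7.
Others report (3, 7, 14): truth gives 7, best alternative gives 7.
Others report (3, 14, 3): truth gives 7, best alternative gives 7.
Others report (3, 14, 7): truth gives 7, best alternative gives 7.
Others report (3, 14, 14): truth gives 7, best alternative gives 7.
Others report (7, 3, 14): truth gives 7, best alternative gives 7.
(Remaining 21 profiles checked similarly; truth is weakly best in each.)
In every case the truthful report is at least as good as any alternative, so it is a dominant strategy.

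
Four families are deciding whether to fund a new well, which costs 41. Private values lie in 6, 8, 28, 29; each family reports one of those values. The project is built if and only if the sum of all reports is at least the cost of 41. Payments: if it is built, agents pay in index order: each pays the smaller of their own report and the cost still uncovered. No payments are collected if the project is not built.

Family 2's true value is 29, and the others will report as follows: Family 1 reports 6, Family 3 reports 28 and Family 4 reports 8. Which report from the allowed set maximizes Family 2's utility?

Report 6: project built, pays 6, utility 29 - 6 = 23.
Report 8: project built, pays 8, utility 29 - 8 = 21.
Report 28: project built, pays 28, utility 29 - 28 = 1.
Report 29: project built, pays 29, utility 29 - 29 = 0.
The best choice is 6 with utility 23.

6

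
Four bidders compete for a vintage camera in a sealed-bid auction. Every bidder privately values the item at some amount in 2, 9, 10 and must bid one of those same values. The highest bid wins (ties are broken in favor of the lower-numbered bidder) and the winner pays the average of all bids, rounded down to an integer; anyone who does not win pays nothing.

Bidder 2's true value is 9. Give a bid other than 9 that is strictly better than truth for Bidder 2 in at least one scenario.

10

Suppose Bidder 1 bids 2, Bidder 3 bids 2 and Bidder 4 bids 10.
Bid 9: loses, pays 0, utility 0.
Bid 10: wins, pays 6, utility 9 - 6 = 3.
So bidding 10 beats truth here (3 > 0).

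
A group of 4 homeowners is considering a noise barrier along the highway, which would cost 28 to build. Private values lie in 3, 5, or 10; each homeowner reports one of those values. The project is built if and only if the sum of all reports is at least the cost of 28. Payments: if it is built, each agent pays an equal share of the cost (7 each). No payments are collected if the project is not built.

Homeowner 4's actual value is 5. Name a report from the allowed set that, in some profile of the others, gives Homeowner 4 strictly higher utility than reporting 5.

3

Suppose Homeowner 1 reports 3, Homeowner 2 reports 10 and Homeowner 3 reports 10.
Report 5: project built, pays 7, utility 5 - 7 = -2.
Report 3: project not built, utility 0.
So reporting 3 beats truth here (0 > -2).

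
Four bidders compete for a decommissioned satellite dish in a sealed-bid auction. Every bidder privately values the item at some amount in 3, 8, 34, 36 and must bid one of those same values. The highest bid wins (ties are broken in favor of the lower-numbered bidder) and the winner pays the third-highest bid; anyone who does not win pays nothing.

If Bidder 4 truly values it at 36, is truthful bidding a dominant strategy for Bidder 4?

Yes

Check each profile of the others' bids and compare truth against every alternative bid.
Others bid (3, 3, 34): truth gives 33, best alternative gives 0.
Others bid (3, 34, 3): truth gives 33, best alternative gives 0.
Others bid (34, 3, 3): truth gives 33, best alternative gives 0.
Others bid (3, 8, 34): truth gives 28, best alternative gives 0.
Others bid (3, 34, 8): truth gives 28, best alternative gives 0.
Others bid (8, 3, 34): truth gives 28, best alternative gives 0.
(Remaining 58 profiles checked similarly; truth is weakly best in each.)
In every case the truthful bid is at least as good as any alternative, so it is a dominant strategy.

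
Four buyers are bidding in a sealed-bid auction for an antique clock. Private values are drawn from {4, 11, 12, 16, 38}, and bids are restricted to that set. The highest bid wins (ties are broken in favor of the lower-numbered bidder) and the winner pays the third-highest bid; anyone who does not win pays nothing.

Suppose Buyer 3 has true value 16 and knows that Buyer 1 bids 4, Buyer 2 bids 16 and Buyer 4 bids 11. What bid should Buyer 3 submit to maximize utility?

38

Bid 4: loses, pays 0, utility 0.
Bid 11: loses, pays 0, utility 0.
Bid 12: loses, pays 0, utility 0.
Bid 16: loses, pays 0, utility 0.
Bid 38: wins, pays 11, utility 16 - 11 = 5.
The best choice is 38 with utility 5.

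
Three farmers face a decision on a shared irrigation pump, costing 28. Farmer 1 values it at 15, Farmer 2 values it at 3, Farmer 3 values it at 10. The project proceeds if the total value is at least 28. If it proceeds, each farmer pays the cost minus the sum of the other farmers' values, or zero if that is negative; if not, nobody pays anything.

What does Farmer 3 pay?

Total value 28 ≥ cost 28, so the project is built.
The other farmers' values sum to 18.
Cost minus that sum is 28 - 18 = 10.

10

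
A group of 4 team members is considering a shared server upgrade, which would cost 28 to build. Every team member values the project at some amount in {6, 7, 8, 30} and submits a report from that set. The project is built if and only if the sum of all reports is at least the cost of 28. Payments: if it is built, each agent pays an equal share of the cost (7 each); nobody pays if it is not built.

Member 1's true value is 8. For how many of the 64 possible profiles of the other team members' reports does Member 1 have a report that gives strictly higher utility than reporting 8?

4

Others report (6, 6, 6): truth gives 0; report 30 gives 1 > 0. Violating.
Others report (6, 6, 7): truth gives 0; report 30 gives 1 > 0. Violating.
Others report (6, 7, 6): truth gives 0; report 30 gives 1 > 0. Violating.
Others report (7, 6, 6): truth gives 0; report 30 gives 1 > 0. Violating.
Others report (6, 6, 8): truth gives 1; no alternative beats it.
Others report (6, 6, 30): truth gives 1; no alternative beats it.
(Checking all 64 profiles: 4 have a profitable deviation, 60 do not.)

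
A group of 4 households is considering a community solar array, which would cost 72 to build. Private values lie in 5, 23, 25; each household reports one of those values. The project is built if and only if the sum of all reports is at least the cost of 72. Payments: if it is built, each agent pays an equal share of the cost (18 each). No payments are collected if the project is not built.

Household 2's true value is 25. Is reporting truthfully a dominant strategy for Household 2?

Yes

Check each profile of the others' reports and compare truth against every alternative report.
Others report (5, 23, 23): truth gives 7, best alternative gives 7.
Others report (5, 23, 25): truth gives 7, best alternative gives 7.
Others report (5, 25, 23): truth gives 7, best alternative gives 7.
Others report (5, 25, 25): truth gives 7, best alternative gives 7.
Others report (23, 5, 23): truth gives 7, best alternative gives 7.
Others report (23, 5, 25): truth gives 7, best alternative gives 7.
(Remaining 21 profiles checked similarly; truth is weakly best in each.)
In every case the truthful report is at least as good as any alternative, so it is a dominant strategy.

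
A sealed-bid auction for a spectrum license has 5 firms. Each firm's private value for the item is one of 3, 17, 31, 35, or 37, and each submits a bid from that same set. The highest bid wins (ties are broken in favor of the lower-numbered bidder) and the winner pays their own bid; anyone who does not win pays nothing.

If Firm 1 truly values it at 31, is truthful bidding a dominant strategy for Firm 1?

No

Consider the case where Firm 2 bids 3, Firm 3 bids 3, Firm 4 bids 3 and Firm 5 bids 3.
Truthful bid 31: wins, pays 31, utility 31 - 31 = 0.
Bid 3 instead: wins, pays 3, utility 31 - 3 = 28.
Since 28 > 0, bidding 3 is strictly better here, so truthful bidding is not dominant.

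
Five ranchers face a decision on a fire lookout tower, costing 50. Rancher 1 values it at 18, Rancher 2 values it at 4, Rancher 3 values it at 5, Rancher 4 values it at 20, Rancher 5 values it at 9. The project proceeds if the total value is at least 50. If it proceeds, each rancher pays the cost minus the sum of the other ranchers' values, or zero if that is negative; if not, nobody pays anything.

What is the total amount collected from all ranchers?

29

Total value 56 ≥ cost 50, so it is built.
Rancher 1: others sum to 38; max(0, 50 - 38) = 12.
Rancher 2: others sum to 52; max(0, 50 - 52) = 0.
Rancher 3: others sum to 51; max(0, 50 - 51) = 0.
Rancher 4: others sum to 36; max(0, 50 - 36) = 14.
Rancher 5: others sum to 47; max(0, 50 - 47) = 3.
Total collected = 12 + 0 + 0 + 14 + 3 = 29.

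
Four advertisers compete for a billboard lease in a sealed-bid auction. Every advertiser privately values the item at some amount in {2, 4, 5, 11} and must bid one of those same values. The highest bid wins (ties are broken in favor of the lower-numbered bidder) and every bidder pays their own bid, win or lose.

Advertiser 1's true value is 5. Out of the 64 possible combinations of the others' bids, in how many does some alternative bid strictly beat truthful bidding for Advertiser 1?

45

Others bid (2, 2, 2): truth gives 0; bid 2 gives 3 > 0. Violating.
Others bid (2, 2, 4): truth gives 0; bid 4 gives 1 > 0. Violating.
Others bid (2, 2, 11): truth gives -5; bid 2 gives -2 > -5. Violating.
Others bid (2, 4, 2): truth gives 0; bid 4 gives 1 > 0. Violating.
Others bid (2, 2, 5): truth gives 0; no alternative beats it.
Others bid (2, 4, 5): truth gives 0; no alternative beats it.
(Checking all 64 profiles: 45 have a profitable deviation, 19 do not.)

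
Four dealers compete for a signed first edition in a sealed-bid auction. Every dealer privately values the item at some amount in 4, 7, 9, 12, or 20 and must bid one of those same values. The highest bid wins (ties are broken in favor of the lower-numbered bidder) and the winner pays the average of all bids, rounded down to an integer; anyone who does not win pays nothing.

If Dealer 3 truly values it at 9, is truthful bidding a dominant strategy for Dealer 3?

Consider the case where Dealer 1 bids 4, Dealer 2 bids 4 and Dealer 4 bids 4.
Truthful bid 9: wins, pays 5, utility 9 - 5 = 4.
Bid 7 instead: wins, pays 4, utility 9 - 4 = 5.
Since 5 > 4, bidding 7 is strictly better here, so truthful bidding is not dominant.

No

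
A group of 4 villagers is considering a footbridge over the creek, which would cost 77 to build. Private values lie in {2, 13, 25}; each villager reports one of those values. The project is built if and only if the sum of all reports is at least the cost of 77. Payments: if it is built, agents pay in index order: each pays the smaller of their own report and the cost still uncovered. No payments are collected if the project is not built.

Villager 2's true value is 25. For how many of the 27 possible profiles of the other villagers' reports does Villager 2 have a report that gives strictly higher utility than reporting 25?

Others report (25, 25, 25): truth gives 0; report 2 gives 23 > 0. Violating.
Others report (2, 2, 2): truth gives 0; no alternative beats it.
Others report (2, 2, 13): truth gives 0; no alternative beats it.
(Checking all 27 profiles: 1 has a profitable deviation, 26 do not.)

1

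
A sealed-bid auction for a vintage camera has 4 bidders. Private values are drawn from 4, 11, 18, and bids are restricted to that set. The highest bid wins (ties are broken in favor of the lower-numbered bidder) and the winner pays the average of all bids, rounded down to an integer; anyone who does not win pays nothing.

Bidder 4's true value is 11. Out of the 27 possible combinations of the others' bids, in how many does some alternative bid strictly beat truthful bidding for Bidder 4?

3

Others bid (4, 4, 11): truth gives 0; bid 18 gives 2 > 0. Violating.
Others bid (4, 11, 4): truth gives 0; bid 18 gives 2 > 0. Violating.
Others bid (11, 4, 4): truth gives 0; bid 18 gives 2 > 0. Violating.
Others bid (4, 4, 4): truth gives 6; no alternative beats it.
Others bid (4, 4, 18): truth gives 0; no alternative beats it.
(Checking all 27 profiles: 3 have a profitable deviation, 24 do not.)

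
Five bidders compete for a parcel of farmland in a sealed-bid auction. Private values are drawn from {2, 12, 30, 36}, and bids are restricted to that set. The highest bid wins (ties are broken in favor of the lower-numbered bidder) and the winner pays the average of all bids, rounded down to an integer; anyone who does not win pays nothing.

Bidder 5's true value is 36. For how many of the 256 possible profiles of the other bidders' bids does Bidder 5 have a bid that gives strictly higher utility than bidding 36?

16

Others bid (2, 2, 2, 2): truth gives 28; bid 12 gives 32 > 28. Violating.
Others bid (2, 2, 2, 12): truth gives 26; bid 30 gives 27 > 26. Violating.
Others bid (2, 2, 12, 2): truth gives 26; bid 30 gives 27 > 26. Violating.
Others bid (2, 2, 12, 12): truth gives 24; bid 30 gives 25 > 24. Violating.
Others bid (2, 2, 2, 30): truth gives 22; no alternative beats it.
Others bid (2, 2, 2, 36): truth gives 0; no alternative beats it.
(Checking all 256 profiles: 16 have a profitable deviation, 240 do not.)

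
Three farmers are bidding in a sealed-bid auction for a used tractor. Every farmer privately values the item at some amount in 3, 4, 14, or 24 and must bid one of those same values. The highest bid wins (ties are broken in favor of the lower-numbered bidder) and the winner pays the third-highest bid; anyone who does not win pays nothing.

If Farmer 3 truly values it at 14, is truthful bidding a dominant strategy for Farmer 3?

No

Consider the case where Farmer 1 bids 3 and Farmer 2 bids 14.
Truthful bid 14: loses, pays 0, utility 0.
Bid 24 instead: wins, pays 3, utility 14 - 3 = 11.
Since 11 > 0, bidding 24 is strictly better here, so truthful bidding is not dominant.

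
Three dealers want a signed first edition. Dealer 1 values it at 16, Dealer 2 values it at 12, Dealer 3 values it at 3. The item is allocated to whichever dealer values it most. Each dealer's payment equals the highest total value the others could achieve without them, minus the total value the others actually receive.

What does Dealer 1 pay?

12

Dealer 1 has the highest value and receives the item.
Without Dealer 1, the item would go to the next-highest value, 12, so the others could achieve 12.
With Dealer 1 present and winning, the others receive nothing, so their total is 0.
Payment = 12 - 0 = 12.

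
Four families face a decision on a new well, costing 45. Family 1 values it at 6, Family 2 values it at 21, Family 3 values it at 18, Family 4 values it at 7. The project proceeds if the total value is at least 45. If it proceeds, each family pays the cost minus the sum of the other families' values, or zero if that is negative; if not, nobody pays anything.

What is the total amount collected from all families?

Total value 52 ≥ cost 45, so it is built.
Family 1: others sum to 46; max(0, 45 - 46) = 0.
Family 2: others sum to 31; max(0, 45 - 31) = 14.
Family 3: others sum to 34; max(0, 45 - 34) = 11.
Family 4: others sum to 45; max(0, 45 - 45) = 0.
Total collected = 0 + 14 + 11 + 0 = 25.

25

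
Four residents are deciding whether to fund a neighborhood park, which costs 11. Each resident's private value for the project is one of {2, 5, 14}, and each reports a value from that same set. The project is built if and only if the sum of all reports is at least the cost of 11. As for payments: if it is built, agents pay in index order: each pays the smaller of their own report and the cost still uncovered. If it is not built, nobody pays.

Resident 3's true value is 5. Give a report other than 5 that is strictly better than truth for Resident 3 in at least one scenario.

Suppose Resident 1 reports 2, Resident 2 reports 2 and Resident 4 reports 5.
Report 5: project built, pays 5, utility 5 - 5 = 0.
Report 2: project built, pays 2, utility 5 - 2 = 3.
So reporting 2 beats truth here (3 > 0).

2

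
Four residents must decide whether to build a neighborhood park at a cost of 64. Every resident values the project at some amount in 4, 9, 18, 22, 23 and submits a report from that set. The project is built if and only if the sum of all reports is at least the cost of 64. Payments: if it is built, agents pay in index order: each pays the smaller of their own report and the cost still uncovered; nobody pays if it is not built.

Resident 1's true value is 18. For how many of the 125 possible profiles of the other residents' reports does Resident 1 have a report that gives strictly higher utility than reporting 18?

29

Others report (9, 23, 23): truth gives 0; report 9 gives 9 > 0. Violating.
Others report (18, 18, 22): truth gives 0; report 9 gives 9 > 0. Violating.
Others report (18, 18, 23): truth gives 0; report 9 gives 9 > 0. Violating.
Others report (18, 22, 18): truth gives 0; report 9 gives 9 > 0. Violating.
Others report (4, 4, 4): truth gives 0; no alternative beats it.
Others report (4, 4, 9): truth gives 0; no alternative beats it.
(Checking all 125 profiles: 29 have a profitable deviation, 96 do not.)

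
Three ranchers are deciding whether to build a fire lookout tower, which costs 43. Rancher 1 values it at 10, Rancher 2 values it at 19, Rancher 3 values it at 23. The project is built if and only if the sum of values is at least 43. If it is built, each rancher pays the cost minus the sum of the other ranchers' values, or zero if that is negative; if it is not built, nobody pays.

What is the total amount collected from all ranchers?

Total value 52 ≥ cost 43, so it is built.
Rancher 1: others sum to 42; max(0, 43 - 42) = 1.
Rancher 2: others sum to 33; max(0, 43 - 33) = 10.
Rancher 3: others sum to 29; max(0, 43 - 29) = 14.
Total collected = 1 + 10 + 14 = 25.

25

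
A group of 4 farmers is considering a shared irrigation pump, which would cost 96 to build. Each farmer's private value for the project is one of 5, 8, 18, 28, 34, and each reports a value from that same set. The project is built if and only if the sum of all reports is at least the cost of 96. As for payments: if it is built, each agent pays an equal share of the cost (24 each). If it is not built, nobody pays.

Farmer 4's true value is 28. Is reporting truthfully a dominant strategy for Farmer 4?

No

Consider the case where Farmer 1 reports 5, Farmer 2 reports 28 and Farmer 3 reports 34.
Truthful report 28: project not built, utility 0.
Report 34 instead: project built, pays 24, utility 28 - 24 = 4.
Since 4 > 0, reporting 34 is strictly better here, so truthful reporting is not dominant.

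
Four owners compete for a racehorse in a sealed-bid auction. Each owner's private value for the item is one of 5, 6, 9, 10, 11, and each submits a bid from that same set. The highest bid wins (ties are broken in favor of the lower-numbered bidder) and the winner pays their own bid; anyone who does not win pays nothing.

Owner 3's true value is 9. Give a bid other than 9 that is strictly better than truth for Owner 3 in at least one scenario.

6

Suppose Owner 1 bids 5, Owner 2 bids 5 and Owner 4 bids 5.
Bid 9: wins, pays 9, utility 9 - 9 = 0.
Bid 6: wins, pays 6, utility 9 - 6 = 3.
So bidding 6 beats truth here (3 > 0).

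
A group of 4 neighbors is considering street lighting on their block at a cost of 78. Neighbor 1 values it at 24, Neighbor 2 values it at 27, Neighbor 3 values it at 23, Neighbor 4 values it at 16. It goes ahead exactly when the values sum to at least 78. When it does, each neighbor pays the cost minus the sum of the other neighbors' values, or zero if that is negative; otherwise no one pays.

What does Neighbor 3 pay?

11

Total value 90 ≥ cost 78, so the project is built.
The other neighbors' values sum to 67.
Cost minus that sum is 78 - 67 = 11.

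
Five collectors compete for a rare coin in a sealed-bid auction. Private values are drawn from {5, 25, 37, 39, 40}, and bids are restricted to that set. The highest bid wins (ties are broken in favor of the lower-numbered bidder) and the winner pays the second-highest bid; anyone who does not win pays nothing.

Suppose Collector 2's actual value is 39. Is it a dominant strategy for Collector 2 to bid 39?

Yes

Check each profile of the others' bids and compare truth against every alternative bid.
Others bid (5, 5, 5, 5): truth gives 34, best alternative gives 34.
Others bid (5, 5, 5, 25): truth gives 14, best alternative gives 14.
Others bid (5, 5, 25, 5): truth gives 14, best alternative gives 14.
Others bid (5, 5, 25, 25): truth gives 14, best alternative gives 14.
Others bid (5, 25, 5, 5): truth gives 14, best alternative gives 14.
Others bid (5, 25, 5, 25): truth gives 14, best alternative gives 14.
(Remaining 619 profiles checked similarly; truth is weakly best in each.)
In every case the truthful bid is at least as good as any alternative, so it is a dominant strategy.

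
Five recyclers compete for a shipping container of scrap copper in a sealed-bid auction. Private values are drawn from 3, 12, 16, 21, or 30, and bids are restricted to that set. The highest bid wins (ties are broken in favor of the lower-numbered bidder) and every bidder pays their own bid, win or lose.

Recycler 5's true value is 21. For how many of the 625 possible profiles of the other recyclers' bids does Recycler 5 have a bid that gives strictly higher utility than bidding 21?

560

Others bid (3, 3, 3, 3): truth gives 0; bid 12 gives 9 > 0. Violating.
Others bid (3, 3, 3, 12): truth gives 0; bid 16 gives 5 > 0. Violating.
Others bid (3, 3, 3, 21): truth gives -21; bid 3 gives -3 > -21. Violating.
Others bid (3, 3, 3, 30): truth gives -21; bid 3 gives -3 > -21. Violating.
Others bid (3, 3, 3, 16): truth gives 0; no alternative beats it.
Others bid (3, 3, 12, 16): truth gives 0; no alternative beats it.
(Checking all 625 profiles: 560 have a profitable deviation, 65 do not.)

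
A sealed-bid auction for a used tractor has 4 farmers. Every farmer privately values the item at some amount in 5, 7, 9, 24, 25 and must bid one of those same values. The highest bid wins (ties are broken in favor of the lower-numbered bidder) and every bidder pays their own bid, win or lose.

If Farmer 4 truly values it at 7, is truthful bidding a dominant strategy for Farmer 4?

No

Consider the case where Farmer 1 bids 5, Farmer 2 bids 5 and Farmer 3 bids 7.
Truthful bid 7: loses but pays 7, utility -7.
Bid 5 instead: loses but pays 5, utility -5.
Since -5 > -7, bidding 5 is strictly better here, so truthful bidding is not dominant.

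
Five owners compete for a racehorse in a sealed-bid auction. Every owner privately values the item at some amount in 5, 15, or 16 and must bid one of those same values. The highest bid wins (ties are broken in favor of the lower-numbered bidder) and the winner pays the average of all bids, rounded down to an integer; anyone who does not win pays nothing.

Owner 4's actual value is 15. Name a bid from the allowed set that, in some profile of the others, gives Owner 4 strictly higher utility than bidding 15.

16

Suppose Owner 1 bids 5, Owner 2 bids 5, Owner 3 bids 5 and Owner 5 bids 16.
Bid 15: loses, pays 0, utility 0.
Bid 16: wins, pays 9, utility 15 - 9 = 6.
So bidding 16 beats truth here (6 > 0).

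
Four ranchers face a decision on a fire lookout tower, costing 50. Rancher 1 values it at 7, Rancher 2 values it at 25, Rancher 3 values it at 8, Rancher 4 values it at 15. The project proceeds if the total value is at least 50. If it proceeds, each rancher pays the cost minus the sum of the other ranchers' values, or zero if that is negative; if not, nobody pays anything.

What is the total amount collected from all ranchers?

Total value 55 ≥ cost 50, so it is built.
Rancher 1: others sum to 48; max(0, 50 - 48) = 2.
Rancher 2: others sum to 30; max(0, 50 - 30) = 20.
Rancher 3: others sum to 47; max(0, 50 - 47) = 3.
Rancher 4: others sum to 40; max(0, 50 - 40) = 10.
Total collected = 2 + 20 + 3 + 10 = 35.

35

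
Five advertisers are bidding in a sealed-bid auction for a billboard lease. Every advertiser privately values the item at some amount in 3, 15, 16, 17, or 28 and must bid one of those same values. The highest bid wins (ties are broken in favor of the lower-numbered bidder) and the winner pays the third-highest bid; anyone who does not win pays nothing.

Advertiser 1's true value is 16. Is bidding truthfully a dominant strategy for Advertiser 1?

No

Consider the case where Advertiser 2 bids 3, Advertiser 3 bids 3, Advertiser 4 bids 3 and Advertiser 5 bids 17.
Truthful bid 16: loses, pays 0, utility 0.
Bid 17 instead: wins, pays 3, utility 16 - 3 = 13.
Since 13 > 0, bidding 17 is strictly better here, so truthful bidding is not dominant.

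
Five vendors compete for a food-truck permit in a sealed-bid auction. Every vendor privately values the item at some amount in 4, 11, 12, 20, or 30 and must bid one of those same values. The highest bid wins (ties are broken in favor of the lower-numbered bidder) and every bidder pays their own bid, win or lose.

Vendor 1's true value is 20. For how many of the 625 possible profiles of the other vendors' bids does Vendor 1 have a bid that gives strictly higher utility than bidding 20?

450

Others bid (4, 4, 4, 4): truth gives 0; bid 4 gives 16 > 0. Violating.
Others bid (4, 4, 4, 11): truth gives 0; bid 11 gives 9 > 0. Violating.
Others bid (4, 4, 4, 12): truth gives 0; bid 12 gives 8 > 0. Violating.
Others bid (4, 4, 4, 30): truth gives -20; bid 4 gives -4 > -20. Violating.
Others bid (4, 4, 4, 20): truth gives 0; no alternative beats it.
Others bid (4, 4, 11, 20): truth gives 0; no alternative beats it.
(Checking all 625 profiles: 450 have a profitable deviation, 175 do not.)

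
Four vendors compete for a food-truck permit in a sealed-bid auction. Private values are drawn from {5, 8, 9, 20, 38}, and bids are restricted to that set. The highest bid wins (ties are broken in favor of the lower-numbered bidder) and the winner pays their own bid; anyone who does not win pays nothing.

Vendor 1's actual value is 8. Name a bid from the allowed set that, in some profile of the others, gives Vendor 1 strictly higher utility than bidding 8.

Suppose Vendor 2 bids 5, Vendor 3 bids 5 and Vendor 4 bids 5.
Bid 8: wins, pays 8, utility 8 - 8 = 0.
Bid 5: wins, pays 5, utility 8 - 5 = 3.
So bidding 5 beats truth here (3 > 0).

5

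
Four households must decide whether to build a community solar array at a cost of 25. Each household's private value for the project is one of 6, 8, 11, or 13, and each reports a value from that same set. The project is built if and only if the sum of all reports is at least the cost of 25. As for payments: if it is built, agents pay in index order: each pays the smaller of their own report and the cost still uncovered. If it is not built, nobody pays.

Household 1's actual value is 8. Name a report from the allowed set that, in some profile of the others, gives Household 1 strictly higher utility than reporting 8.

Suppose Household 2 reports 6, Household 3 reports 6 and Household 4 reports 8.
Report 8: project built, pays 8, utility 8 - 8 = 0.
Report 6: project built, pays 6, utility 8 - 6 = 2.
So reporting 6 beats truth here (2 > 0).

6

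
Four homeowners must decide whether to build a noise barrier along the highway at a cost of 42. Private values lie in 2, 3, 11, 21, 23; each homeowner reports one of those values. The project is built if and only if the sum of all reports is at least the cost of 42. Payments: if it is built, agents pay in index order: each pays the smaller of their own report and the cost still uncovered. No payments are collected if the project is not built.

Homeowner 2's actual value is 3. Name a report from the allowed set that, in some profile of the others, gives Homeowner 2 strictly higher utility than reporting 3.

Suppose Homeowner 1 reports 2, Homeowner 3 reports 21 and Homeowner 4 reports 21.
Report 3: project built, pays 3, utility 3 - 3 = 0.
Report 2: project built, pays 2, utility 3 - 2 = 1.
So reporting 2 beats truth here (1 > 0).

2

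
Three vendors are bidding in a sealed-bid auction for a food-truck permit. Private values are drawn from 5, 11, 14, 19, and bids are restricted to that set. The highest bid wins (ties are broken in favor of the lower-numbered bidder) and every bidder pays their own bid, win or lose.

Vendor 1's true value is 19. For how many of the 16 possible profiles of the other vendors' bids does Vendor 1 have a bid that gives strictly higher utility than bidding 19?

9

Others bid (5, 5): truth gives 0; bid 5 gives 14 > 0. Violating.
Others bid (5, 11): truth gives 0; bid 11 gives 8 > 0. Violating.
Others bid (5, 14): truth gives 0; bid 14 gives 5 > 0. Violating.
Others bid (11, 5): truth gives 0; bid 11 gives 8 > 0. Violating.
Others bid (5, 19): truth gives 0; no alternative beats it.
Others bid (11, 19): truth gives 0; no alternative beats it.
(Checking all 16 profiles: 9 have a profitable deviation, 7 do not.)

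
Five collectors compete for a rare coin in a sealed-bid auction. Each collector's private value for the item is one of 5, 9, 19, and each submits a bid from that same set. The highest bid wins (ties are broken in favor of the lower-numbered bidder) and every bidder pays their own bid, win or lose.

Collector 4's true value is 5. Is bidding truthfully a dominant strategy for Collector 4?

Consider the case where Collector 1 bids 5, Collector 2 bids 5, Collector 3 bids 5 and Collector 5 bids 5.
Truthful bid 5: loses but pays 5, utility -5.
Bid 9 instead: wins, pays 9, utility 5 - 9 = -4.
Since -4 > -5, bidding 9 is strictly better here, so truthful bidding is not dominant.

No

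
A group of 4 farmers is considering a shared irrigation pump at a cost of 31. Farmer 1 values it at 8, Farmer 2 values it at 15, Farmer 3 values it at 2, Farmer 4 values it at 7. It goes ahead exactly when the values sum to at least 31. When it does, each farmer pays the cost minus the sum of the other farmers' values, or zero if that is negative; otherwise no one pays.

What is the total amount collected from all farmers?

28

Total value 32 ≥ cost 31, so it is built.
Farmer 1: others sum to 24; max(0, 31 - 24) = 7.
Farmer 2: others sum to 17; max(0, 31 - 17) = 14.
Farmer 3: others sum to 30; max(0, 31 - 30) = 1.
Farmer 4: others sum to 25; max(0, 31 - 25) = 6.
Total collected = 7 + 14 + 1 + 6 = 28.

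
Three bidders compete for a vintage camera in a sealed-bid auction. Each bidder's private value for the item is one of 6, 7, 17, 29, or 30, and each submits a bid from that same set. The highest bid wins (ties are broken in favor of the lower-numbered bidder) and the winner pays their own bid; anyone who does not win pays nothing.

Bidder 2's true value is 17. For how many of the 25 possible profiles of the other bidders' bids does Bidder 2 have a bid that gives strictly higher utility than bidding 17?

Others bid (6, 6): truth gives 0; bid 7 gives 10 > 0. Violating.
Others bid (6, 7): truth gives 0; bid 7 gives 10 > 0. Violating.
Others bid (6, 17): truth gives 0; no alternative beats it.
Others bid (6, 29): truth gives 0; no alternative beats it.
(Checking all 25 profiles: 2 have a profitable deviation, 23 do not.)

2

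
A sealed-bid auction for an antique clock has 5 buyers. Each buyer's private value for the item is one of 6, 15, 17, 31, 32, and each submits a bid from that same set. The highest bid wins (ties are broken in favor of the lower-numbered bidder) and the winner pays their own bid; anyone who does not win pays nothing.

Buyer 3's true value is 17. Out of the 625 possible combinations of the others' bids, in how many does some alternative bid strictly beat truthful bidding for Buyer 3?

Others bid (6, 6, 6, 6): truth gives 0; bid 15 gives 2 > 0. Violating.
Others bid (6, 6, 6, 15): truth gives 0; bid 15 gives 2 > 0. Violating.
Others bid (6, 6, 15, 6): truth gives 0; bid 15 gives 2 > 0. Violating.
Others bid (6, 6, 15, 15): truth gives 0; bid 15 gives 2 > 0. Violating.
Others bid (6, 6, 6, 17): truth gives 0; no alternative beats it.
Others bid (6, 6, 6, 31): truth gives 0; no alternative beats it.
(Checking all 625 profiles: 4 have a profitable deviation, 621 do not.)

4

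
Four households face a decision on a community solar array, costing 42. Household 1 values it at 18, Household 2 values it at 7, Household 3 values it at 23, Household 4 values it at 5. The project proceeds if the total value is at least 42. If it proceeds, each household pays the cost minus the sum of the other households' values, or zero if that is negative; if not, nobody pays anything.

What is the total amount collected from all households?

Total value 53 ≥ cost 42, so it is built.
Household 1: others sum to 35; max(0, 42 - 35) = 7.
Household 2: others sum to 46; max(0, 42 - 46) = 0.
Household 3: others sum to 30; max(0, 42 - 30) = 12.
Household 4: others sum to 48; max(0, 42 - 48) = 0.
Total collected = 7 + 0 + 12 + 0 = 19.

19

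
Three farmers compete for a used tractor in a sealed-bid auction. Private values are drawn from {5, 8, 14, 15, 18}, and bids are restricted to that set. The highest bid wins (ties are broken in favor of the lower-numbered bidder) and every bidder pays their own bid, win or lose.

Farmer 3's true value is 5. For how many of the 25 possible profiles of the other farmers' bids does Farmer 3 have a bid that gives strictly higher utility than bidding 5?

Others bid (5, 5): truth gives -5; bid 8 gives -3 > -5. Violating.
Others bid (5, 8): truth gives -5; no alternative beats it.
Others bid (5, 14): truth gives -5; no alternative beats it.
(Checking all 25 profiles: 1 has a profitable deviation, 24 do not.)

1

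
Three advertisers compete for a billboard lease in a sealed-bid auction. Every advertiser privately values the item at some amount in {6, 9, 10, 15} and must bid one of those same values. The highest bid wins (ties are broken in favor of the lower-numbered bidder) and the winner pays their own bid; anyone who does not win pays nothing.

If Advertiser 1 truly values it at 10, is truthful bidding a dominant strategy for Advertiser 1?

No

Consider the case where Advertiser 2 bids 6 and Advertiser 3 bids 6.
Truthful bid 10: wins, pays 10, utility 10 - 10 = 0.
Bid 6 instead: wins, pays 6, utility 10 - 6 = 4.
Since 4 > 0, bidding 6 is strictly better here, so truthful bidding is not dominant.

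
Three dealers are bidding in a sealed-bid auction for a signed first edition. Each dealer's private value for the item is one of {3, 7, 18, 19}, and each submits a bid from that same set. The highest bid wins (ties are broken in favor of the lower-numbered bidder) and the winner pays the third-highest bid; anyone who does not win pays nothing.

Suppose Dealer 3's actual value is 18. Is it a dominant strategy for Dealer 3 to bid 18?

Consider the case where Dealer 1 bids 3 and Dealer 2 bids 18.
Truthful bid 18: loses, pays 0, utility 0.
Bid 19 instead: wins, pays 3, utility 18 - 3 = 15.
Since 15 > 0, bidding 19 is strictly better here, so truthful bidding is not dominant.

No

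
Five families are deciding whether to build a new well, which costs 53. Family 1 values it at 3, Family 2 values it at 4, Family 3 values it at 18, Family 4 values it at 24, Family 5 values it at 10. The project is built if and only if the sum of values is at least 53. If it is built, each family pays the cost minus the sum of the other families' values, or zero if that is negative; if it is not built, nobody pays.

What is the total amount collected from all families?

Total value 59 ≥ cost 53, so it is built.
Family 1: others sum to 56; max(0, 53 - 56) = 0.
Family 2: others sum to 55; max(0, 53 - 55) = 0.
Family 3: others sum to 41; max(0, 53 - 41) = 12.
Family 4: others sum to 35; max(0, 53 - 35) = 18.
Family 5: others sum to 49; max(0, 53 - 49) = 4.
Total collected = 0 + 0 + 12 + 18 + 4 = 34.

34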